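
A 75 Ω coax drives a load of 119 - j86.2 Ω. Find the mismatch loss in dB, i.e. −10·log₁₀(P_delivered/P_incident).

mismatch loss ≈ 1.01 dB

Γ = (44 − j86.2)/(194 − j86.2), |Γ| = 0.456
|Γ|² = 0.208, so P_del/P_inc = 1 − |Γ|² = 0.792
ML = −10·log₁₀(1 − |Γ|²)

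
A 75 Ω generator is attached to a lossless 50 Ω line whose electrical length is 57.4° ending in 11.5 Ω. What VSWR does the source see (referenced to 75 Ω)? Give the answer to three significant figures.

VSWR ≈ 3.99

tan(βl) = 1.56
Z_in = Z_0·(Z_L + jZ_0·tanβl)/(Z_0 + jZ_L·tanβl) = 35.1 + j65.6 Ω
Γ_s = (Z_in − Z_s)/(Z_in + Z_s) = (-39.9 + j65.6)/(110 + j65.6), |Γ_s| = 0.599
VSWR = (1 + |Γ_s|)/(1 − |Γ_s|)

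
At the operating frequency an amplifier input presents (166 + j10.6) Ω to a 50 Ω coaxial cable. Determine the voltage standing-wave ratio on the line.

VSWR ≈ 3.33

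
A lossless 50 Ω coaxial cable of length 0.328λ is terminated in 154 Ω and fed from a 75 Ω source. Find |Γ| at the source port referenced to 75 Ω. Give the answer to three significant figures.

|Γ| ≈ 0.607

βl = 2π × 0.328 = 118°
tan(βl) = -1.87
Z_in = Z_0·(Z_L + jZ_0·tanβl)/(Z_0 + jZ_L·tanβl) = 20.2 + j23.2 Ω
Γ_s = (Z_in − Z_s)/(Z_in + Z_s) = (-54.8 + j23.2)/(95.2 + j23.2), |Γ_s| = 0.607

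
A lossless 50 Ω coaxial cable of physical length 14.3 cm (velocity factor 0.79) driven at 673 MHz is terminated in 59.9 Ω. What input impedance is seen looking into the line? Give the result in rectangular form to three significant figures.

Z_in ≈ 52.8 + j8.87 Ω

λ = v/f = 0.79·c / 673 MHz = 0.352 m
βl = 2π·l/λ = 2π × 0.406 = 146°
tan(βl) = tan(146°) = -0.67
Z_in = Z_0·(Z_L + jZ_0·tanβl)/(Z_0 + jZ_L·tanβl)
     = 50·(59.9 − j33.5)/(50 − j40.1)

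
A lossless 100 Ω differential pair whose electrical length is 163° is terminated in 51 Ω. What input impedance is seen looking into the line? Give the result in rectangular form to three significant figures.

Z_in ≈ 54.4 − j22.1 Ω

tan(βl) = tan(163°) = -0.306
Z_in = Z_0·(Z_L + jZ_0·tanβl)/(Z_0 + jZ_L·tanβl)
     = 100·(51 − j30.6)/(100 − j15.6)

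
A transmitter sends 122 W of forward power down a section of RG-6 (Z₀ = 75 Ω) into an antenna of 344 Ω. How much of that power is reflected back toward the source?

Γ = (344 − 75)/(344 + 75) = 0.642
|Γ|² = 0.412
P_refl = |Γ|²·P_inc = 50.3 W, P_del = (1 − |Γ|²)·P_inc = 71.7 W

P_reflected ≈ 50.3 W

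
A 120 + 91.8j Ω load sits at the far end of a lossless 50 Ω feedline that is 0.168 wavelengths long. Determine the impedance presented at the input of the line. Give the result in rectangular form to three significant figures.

βl = 2π × 0.168 = 60.5°
tan(βl) = tan(60.5°) = 1.77
Z_in = Z_0·(Z_L + jZ_0·tanβl)/(Z_0 + jZ_L·tanβl)
     = 50·(120 + j180)/(-112 + j212)

Z_in ≈ 21.5 − j39.7 Ω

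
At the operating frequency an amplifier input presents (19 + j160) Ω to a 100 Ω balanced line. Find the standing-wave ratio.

Γ = (Z_L − Z_0)/(Z_L + Z_0) = (-81 + j160)/(119 + j160)
|Γ| = 179/199 = 0.899
VSWR = (1 + |Γ|)/(1 − |Γ|) = 1.9/0.101

VSWR ≈ 18.9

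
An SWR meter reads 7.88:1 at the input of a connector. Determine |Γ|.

|Γ| ≈ 0.775

|Γ| = (S − 1)/(S + 1) = (7.88 − 1)/(7.88 + 1) = 6.88/8.88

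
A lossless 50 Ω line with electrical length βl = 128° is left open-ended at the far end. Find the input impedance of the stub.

tan(βl) = -1.28
For an open-ended stub, Z_in = −jZ_0·cot(βl) = −jZ_0/tan(βl)

Z_in ≈ +j39.1 Ω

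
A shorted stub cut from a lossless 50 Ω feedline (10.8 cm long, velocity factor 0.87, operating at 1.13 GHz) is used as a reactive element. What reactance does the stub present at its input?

λ = v/f = 0.87·c / 1.13 GHz = 0.231 m
βl = 2π·l/λ = 2π × 0.468 = 168°
tan(βl) = -0.207
For a shorted stub, Z_in = jZ_0·tan(βl)

X_in ≈ -10.3 Ω (capacitive)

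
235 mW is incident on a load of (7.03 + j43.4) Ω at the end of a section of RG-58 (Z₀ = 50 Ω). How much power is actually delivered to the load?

P_delivered ≈ 64.3 mW

|Γ| = |(-42.97 + j43.4)/(57.03 + j43.4)| = 0.852
|Γ|² = 0.726
P_refl = |Γ|²·P_inc = 171 mW, P_del = (1 − |Γ|²)·P_inc = 64.3 mW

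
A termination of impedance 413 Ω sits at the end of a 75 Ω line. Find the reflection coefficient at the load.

Γ = 0.693

Γ = (Z_L − Z_0)/(Z_L + Z_0) = (413 − 75)/(413 + 75) = 338/488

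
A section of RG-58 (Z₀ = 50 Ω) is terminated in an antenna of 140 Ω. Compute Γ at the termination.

Γ = 0.474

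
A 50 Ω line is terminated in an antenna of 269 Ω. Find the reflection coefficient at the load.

Γ = 0.687

Γ = (Z_L − Z_0)/(Z_L + Z_0) = (269 − 50)/(269 + 50) = 219/319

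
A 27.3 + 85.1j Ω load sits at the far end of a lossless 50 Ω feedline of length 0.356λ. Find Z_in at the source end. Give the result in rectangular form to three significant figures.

Z_in ≈ 6.81 + j8.28 Ω

βl = 2π × 0.356 = 128°
tan(βl) = tan(128°) = -1.27
Z_in = Z_0·(Z_L + jZ_0·tanβl)/(Z_0 + jZ_L·tanβl)
     = 50·(27.3 + j21.5)/(158 − j34.7)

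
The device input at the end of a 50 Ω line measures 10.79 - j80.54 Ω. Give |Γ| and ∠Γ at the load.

Γ ≈ 0.888 ∠ -63°

Γ = (Z_L − Z_0)/(Z_L + Z_0) = (-39.21 − j80.54)/(60.79 − j80.54)
|Γ| = 89.6/101 = 0.888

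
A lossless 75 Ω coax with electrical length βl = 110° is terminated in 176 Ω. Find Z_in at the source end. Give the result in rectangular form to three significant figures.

tan(βl) = tan(110°) = -2.75
Z_in = Z_0·(Z_L + jZ_0·tanβl)/(Z_0 + jZ_L·tanβl)
     = 75·(176 − j206)/(75 − j484)

Z_in ≈ 35.3 + j21.8 Ω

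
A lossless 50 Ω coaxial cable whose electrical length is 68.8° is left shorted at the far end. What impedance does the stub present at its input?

Z_in ≈ +j129 Ω

tan(βl) = 2.58
For a shorted stub, Z_in = jZ_0·tan(βl)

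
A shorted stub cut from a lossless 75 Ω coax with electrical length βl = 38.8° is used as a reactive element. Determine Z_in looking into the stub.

tan(βl) = 0.804
For a shorted stub, Z_in = jZ_0·tan(βl)

Z_in ≈ +j60.3 Ω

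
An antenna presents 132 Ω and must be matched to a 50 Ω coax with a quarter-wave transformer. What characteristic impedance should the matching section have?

Z_qwt = √(Z_0·R_L) = √(50 × 132) = √6600

Z_qwt ≈ 81.2 Ω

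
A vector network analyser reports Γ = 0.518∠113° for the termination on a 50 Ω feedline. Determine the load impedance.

Z_L = Z_0·(1 + Γ)/(1 − Γ) = 50·(0.798 + j0.477)/(1.2 − j0.477)

Z_L ≈ 21.9 + j28.5 Ω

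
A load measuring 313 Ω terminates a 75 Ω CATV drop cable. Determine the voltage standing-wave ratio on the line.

Γ = (313 − 75)/(313 + 75) = 0.613
VSWR = (1 + 0.613)/(1 − 0.613)

VSWR ≈ 4.17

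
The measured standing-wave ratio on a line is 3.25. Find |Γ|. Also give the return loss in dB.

|Γ| = (S − 1)/(S + 1) = (3.25 − 1)/(3.25 + 1) = 2.25/4.25
RL = −20·log₁₀|Γ| = −20·log₁₀(0.529)

|Γ| ≈ 0.529; return loss ≈ 5.52 dB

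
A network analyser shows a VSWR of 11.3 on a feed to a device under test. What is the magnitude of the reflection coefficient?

|Γ| = (S − 1)/(S + 1) = (11.3 − 1)/(11.3 + 1) = 10.3/12.3

|Γ| ≈ 0.837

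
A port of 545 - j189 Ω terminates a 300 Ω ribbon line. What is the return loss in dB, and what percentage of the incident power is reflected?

Γ = (245 − j189)/(845 − j189), |Γ| = 0.357
RL = −20·log₁₀(0.357) = 8.94 dB
P_refl/P_inc = |Γ|² = 0.128

RL ≈ 8.94 dB; 12.8% of incident power reflected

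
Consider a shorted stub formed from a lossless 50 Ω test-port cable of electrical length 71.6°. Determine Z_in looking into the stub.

Z_in ≈ +j150 Ω

tan(βl) = 3.01
For a shorted stub, Z_in = jZ_0·tan(βl)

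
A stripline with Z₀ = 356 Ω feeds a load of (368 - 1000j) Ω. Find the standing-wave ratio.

VSWR ≈ 9.53

Γ = (Z_L − Z_0)/(Z_L + Z_0) = (12 − j1000)/(724 − j1000)
|Γ| = 1000/1230 = 0.81
VSWR = (1 + |Γ|)/(1 − |Γ|) = 1.81/0.19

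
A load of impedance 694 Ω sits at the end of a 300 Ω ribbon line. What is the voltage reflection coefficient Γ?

Γ = (Z_L − Z_0)/(Z_L + Z_0) = (694 − 300)/(694 + 300) = 394/994

Γ = 0.396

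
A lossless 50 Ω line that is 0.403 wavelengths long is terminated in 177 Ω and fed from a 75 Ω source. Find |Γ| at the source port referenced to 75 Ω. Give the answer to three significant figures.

|Γ| ≈ 0.543

βl = 2π × 0.403 = 145°
tan(βl) = -0.698
Z_in = Z_0·(Z_L + jZ_0·tanβl)/(Z_0 + jZ_L·tanβl) = 37 + j56.6 Ω
Γ_s = (Z_in − Z_s)/(Z_in + Z_s) = (-38 + j56.6)/(112 + j56.6), |Γ_s| = 0.543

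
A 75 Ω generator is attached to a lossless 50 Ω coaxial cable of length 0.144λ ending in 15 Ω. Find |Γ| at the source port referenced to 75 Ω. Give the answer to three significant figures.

βl = 2π × 0.144 = 51.8°
tan(βl) = 1.27
Z_in = Z_0·(Z_L + jZ_0·tanβl)/(Z_0 + jZ_L·tanβl) = 34.3 + j50.5 Ω
Γ_s = (Z_in − Z_s)/(Z_in + Z_s) = (-40.7 + j50.5)/(109 + j50.5), |Γ_s| = 0.539

|Γ| ≈ 0.539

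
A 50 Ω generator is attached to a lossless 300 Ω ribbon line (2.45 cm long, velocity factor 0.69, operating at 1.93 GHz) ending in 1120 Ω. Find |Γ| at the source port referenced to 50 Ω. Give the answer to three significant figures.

|Γ| ≈ 0.361

λ = v/f = 0.69·c / 1.93 GHz = 0.107 m
βl = 2π·l/λ = 2π × 0.228 = 82.2°
tan(βl) = 7.33
Z_in = Z_0·(Z_L + jZ_0·tanβl)/(Z_0 + jZ_L·tanβl) = 81.7 − j37.9 Ω
Γ_s = (Z_in − Z_s)/(Z_in + Z_s) = (31.7 − j37.9)/(132 − j37.9), |Γ_s| = 0.361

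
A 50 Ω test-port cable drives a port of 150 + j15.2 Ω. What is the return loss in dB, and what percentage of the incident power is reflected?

RL ≈ 5.95 dB; 25.4% of incident power reflected

Γ = (100 + j15.2)/(200 + j15.2), |Γ| = 0.504
RL = −20·log₁₀(0.504) = 5.95 dB
P_refl/P_inc = |Γ|² = 0.254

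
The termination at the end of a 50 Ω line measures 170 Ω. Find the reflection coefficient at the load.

Γ = 0.545

Γ = (Z_L − Z_0)/(Z_L + Z_0) = (170 − 50)/(170 + 50) = 120/220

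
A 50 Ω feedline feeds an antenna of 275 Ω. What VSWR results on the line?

Γ = (275 − 50)/(275 + 50) = 0.692
VSWR = (1 + 0.692)/(1 − 0.692)

VSWR ≈ 5.5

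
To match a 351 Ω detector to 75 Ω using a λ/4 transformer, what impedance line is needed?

Z_qwt ≈ 162 Ω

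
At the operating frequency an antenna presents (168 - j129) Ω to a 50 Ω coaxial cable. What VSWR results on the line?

Γ = (Z_L − Z_0)/(Z_L + Z_0) = (118 − j129)/(218 − j129)
|Γ| = 175/253 = 0.69
VSWR = (1 + |Γ|)/(1 − |Γ|) = 1.69/0.31

VSWR ≈ 5.46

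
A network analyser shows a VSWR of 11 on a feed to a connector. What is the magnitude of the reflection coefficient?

|Γ| = (S − 1)/(S + 1) = (11 − 1)/(11 + 1) = 10/12

|Γ| ≈ 0.833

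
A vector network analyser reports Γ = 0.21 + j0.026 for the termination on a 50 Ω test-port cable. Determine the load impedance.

Z_L ≈ 76.4 + j4.16 Ω

Z_L = Z_0·(1 + Γ)/(1 − Γ) = 50·(1.21 + j0.026)/(0.79 − j0.026)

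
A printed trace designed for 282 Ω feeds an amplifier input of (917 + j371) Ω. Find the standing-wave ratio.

Γ = (Z_L − Z_0)/(Z_L + Z_0) = (635 + j371)/(1199 + j371)
|Γ| = 735/1260 = 0.586
VSWR = (1 + |Γ|)/(1 − |Γ|) = 1.59/0.414

VSWR ≈ 3.83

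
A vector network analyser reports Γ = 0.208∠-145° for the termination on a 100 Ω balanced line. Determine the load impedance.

Z_L ≈ 69.1 − j17.2 Ω

Z_L = Z_0·(1 + Γ)/(1 − Γ) = 100·(0.83 − j0.119)/(1.17 + j0.119)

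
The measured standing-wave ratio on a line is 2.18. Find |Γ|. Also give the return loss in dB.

|Γ| ≈ 0.371; return loss ≈ 8.61 dB

|Γ| = (S − 1)/(S + 1) = (2.18 − 1)/(2.18 + 1) = 1.18/3.18
RL = −20·log₁₀|Γ| = −20·log₁₀(0.371)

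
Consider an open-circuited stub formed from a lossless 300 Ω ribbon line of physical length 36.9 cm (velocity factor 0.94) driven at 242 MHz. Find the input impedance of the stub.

Z_in ≈ +j134 Ω

λ = v/f = 0.94·c / 242 MHz = 1.17 m
βl = 2π·l/λ = 2π × 0.317 = 114°
tan(βl) = -2.25
For an open-circuited stub, Z_in = −jZ_0·cot(βl) = −jZ_0/tan(βl)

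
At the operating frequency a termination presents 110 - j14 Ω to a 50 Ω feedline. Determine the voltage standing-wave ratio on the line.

Γ = (Z_L − Z_0)/(Z_L + Z_0) = (60 − j14)/(160 − j14)
|Γ| = 61.6/161 = 0.384
VSWR = (1 + |Γ|)/(1 − |Γ|) = 1.38/0.616

VSWR ≈ 2.24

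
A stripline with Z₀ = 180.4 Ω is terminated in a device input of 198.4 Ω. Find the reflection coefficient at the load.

Γ = (Z_L − Z_0)/(Z_L + Z_0) = (198.4 − 180.4)/(198.4 + 180.4) = 18/378.8

Γ = 0.0475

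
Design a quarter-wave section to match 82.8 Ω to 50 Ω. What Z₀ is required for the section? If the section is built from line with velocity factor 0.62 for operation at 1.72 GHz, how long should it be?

Z_qwt ≈ 64.3 Ω; length ≈ 2.7 cm

Z_qwt = √(Z_0·R_L) = √(50 × 82.8) = √4140
λ = 0.62·c/f = 0.108 m, so l = λ/4 = 0.027 m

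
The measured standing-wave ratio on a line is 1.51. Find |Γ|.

|Γ| ≈ 0.203

|Γ| = (S − 1)/(S + 1) = (1.51 − 1)/(1.51 + 1) = 0.51/2.51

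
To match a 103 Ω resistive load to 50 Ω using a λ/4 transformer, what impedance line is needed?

Z_qwt ≈ 71.8 Ω

Z_qwt = √(Z_0·R_L) = √(50 × 103) = √5150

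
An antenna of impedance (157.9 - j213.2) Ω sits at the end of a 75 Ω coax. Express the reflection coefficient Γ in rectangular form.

Γ ≈ 0.65 − j0.321

Γ = (Z_L − Z_0)/(Z_L + Z_0) = (82.9 − j213.2)/(232.9 − j213.2)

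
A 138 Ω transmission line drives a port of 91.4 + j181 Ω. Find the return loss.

RL ≈ 3.88 dB

Γ = (-46.6 + j181)/(229.4 + j181), |Γ| = 0.64
RL = −20·log₁₀|Γ| = −20·log₁₀(0.64)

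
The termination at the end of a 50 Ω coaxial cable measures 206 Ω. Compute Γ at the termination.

Γ = 0.609

Γ = (Z_L − Z_0)/(Z_L + Z_0) = (206 − 50)/(206 + 50) = 156/256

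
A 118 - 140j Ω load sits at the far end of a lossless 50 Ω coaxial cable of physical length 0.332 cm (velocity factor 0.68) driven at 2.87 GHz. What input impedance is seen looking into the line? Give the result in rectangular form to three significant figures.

Z_in ≈ 32.9 − j80.3 Ω

λ = v/f = 0.68·c / 2.87 GHz = 0.0711 m
βl = 2π·l/λ = 2π × 0.0467 = 16.8°
tan(βl) = tan(16.8°) = 0.302
Z_in = Z_0·(Z_L + jZ_0·tanβl)/(Z_0 + jZ_L·tanβl)
     = 50·(118 − j125)/(92.3 + j35.7)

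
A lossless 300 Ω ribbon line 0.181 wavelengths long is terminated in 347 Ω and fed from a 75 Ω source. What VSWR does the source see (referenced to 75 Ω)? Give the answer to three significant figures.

βl = 2π × 0.181 = 65.2°
tan(βl) = 2.16
Z_in = Z_0·(Z_L + jZ_0·tanβl)/(Z_0 + jZ_L·tanβl) = 271 − j30.2 Ω
Γ_s = (Z_in − Z_s)/(Z_in + Z_s) = (196 − j30.2)/(346 − j30.2), |Γ_s| = 0.572
VSWR = (1 + |Γ_s|)/(1 − |Γ_s|)

VSWR ≈ 3.67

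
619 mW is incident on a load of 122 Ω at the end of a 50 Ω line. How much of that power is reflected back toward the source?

Γ = (122 − 50)/(122 + 50) = 0.419
|Γ|² = 0.175
P_refl = |Γ|²·P_inc = 108 mW, P_del = (1 − |Γ|²)·P_inc = 511 mW

P_reflected ≈ 108 mW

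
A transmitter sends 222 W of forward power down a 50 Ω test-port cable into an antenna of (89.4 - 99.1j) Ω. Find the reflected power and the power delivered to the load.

|Γ| = |(39.4 − j99.1)/(139.4 − j99.1)| = 0.624
|Γ|² = 0.389
P_refl = |Γ|²·P_inc = 86.3 W, P_del = (1 − |Γ|²)·P_inc = 136 W

P_reflected ≈ 86.3 W; P_delivered ≈ 136 W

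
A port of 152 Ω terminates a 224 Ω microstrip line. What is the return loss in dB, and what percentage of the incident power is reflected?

RL ≈ 14.4 dB; 3.67% of incident power reflected

Γ = (152 − 224)/(152 + 224) = -0.191
RL = −20·log₁₀(0.191) = 14.4 dB
P_refl/P_inc = |Γ|² = 0.0367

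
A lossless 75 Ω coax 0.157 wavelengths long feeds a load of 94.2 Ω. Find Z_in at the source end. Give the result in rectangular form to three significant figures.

βl = 2π × 0.157 = 56.5°
tan(βl) = tan(56.5°) = 1.51
Z_in = Z_0·(Z_L + jZ_0·tanβl)/(Z_0 + jZ_L·tanβl)
     = 75·(94.2 + j113)/(75 + j142)

Z_in ≈ 67.2 − j14.2 Ω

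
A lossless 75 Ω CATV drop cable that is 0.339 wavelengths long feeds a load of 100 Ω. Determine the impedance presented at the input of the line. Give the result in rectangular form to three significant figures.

Z_in ≈ 64.1 + j16.8 Ω

βl = 2π × 0.339 = 122°
tan(βl) = tan(122°) = -1.6
Z_in = Z_0·(Z_L + jZ_0·tanβl)/(Z_0 + jZ_L·tanβl)
     = 75·(100 − j120)/(75 − j160)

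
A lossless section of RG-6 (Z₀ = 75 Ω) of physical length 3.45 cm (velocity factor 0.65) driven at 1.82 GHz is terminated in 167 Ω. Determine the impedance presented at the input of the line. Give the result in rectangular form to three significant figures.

λ = v/f = 0.65·c / 1.82 GHz = 0.107 m
βl = 2π·l/λ = 2π × 0.322 = 116°
tan(βl) = tan(116°) = -2.06
Z_in = Z_0·(Z_L + jZ_0·tanβl)/(Z_0 + jZ_L·tanβl)
     = 75·(167 − j154)/(75 − j344)

Z_in ≈ 39.7 + j27.8 Ω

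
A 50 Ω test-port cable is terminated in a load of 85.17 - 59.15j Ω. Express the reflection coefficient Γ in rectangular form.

Γ = (Z_L − Z_0)/(Z_L + Z_0) = (35.17 − j59.15)/(135.2 − j59.15)

Γ ≈ 0.379 − j0.272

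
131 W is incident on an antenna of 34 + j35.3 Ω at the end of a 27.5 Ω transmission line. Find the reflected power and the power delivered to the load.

P_reflected ≈ 33.6 W; P_delivered ≈ 97.4 W

|Γ| = |(6.5 + j35.3)/(61.5 + j35.3)| = 0.506
|Γ|² = 0.256
P_refl = |Γ|²·P_inc = 33.6 W, P_del = (1 − |Γ|²)·P_inc = 97.4 W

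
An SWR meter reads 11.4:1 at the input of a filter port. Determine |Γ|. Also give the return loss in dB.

|Γ| ≈ 0.839; return loss ≈ 1.53 dB

|Γ| = (S − 1)/(S + 1) = (11.4 − 1)/(11.4 + 1) = 10.4/12.4
RL = −20·log₁₀|Γ| = −20·log₁₀(0.839)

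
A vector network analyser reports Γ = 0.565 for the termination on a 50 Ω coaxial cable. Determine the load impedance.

Z_L = Z_0·(1 + Γ)/(1 − Γ) = 50·(1.56)/(0.435)

Z_L ≈ 180 Ω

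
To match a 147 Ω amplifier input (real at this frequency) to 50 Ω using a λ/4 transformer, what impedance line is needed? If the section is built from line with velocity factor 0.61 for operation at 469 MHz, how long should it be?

Z_qwt = √(Z_0·R_L) = √(50 × 147) = √7350
λ = 0.61·c/f = 0.39 m, so l = λ/4 = 0.0975 m

Z_qwt ≈ 85.7 Ω; length ≈ 9.75 cm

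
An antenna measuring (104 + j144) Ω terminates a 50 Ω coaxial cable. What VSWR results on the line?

Γ = (Z_L − Z_0)/(Z_L + Z_0) = (54 + j144)/(154 + j144)
|Γ| = 154/211 = 0.729
VSWR = (1 + |Γ|)/(1 − |Γ|) = 1.73/0.271

VSWR ≈ 6.39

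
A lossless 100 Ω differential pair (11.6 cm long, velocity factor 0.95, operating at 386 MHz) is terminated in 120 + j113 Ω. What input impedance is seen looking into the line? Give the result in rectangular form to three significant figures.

λ = v/f = 0.95·c / 386 MHz = 0.738 m
βl = 2π·l/λ = 2π × 0.157 = 56.6°
tan(βl) = tan(56.6°) = 1.51
Z_in = Z_0·(Z_L + jZ_0·tanβl)/(Z_0 + jZ_L·tanβl)
     = 100·(120 + j264)/(-71.1 + j182)

Z_in ≈ 104 − j107 Ω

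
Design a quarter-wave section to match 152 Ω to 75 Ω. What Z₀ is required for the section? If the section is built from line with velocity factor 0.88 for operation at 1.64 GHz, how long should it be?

Z_qwt = √(Z_0·R_L) = √(75 × 152) = √11400
λ = 0.88·c/f = 0.161 m, so l = λ/4 = 0.0402 m

Z_qwt ≈ 107 Ω; length ≈ 4.02 cm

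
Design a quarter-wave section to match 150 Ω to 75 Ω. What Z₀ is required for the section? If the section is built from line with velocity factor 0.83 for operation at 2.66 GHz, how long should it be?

Z_qwt ≈ 106 Ω; length ≈ 2.34 cm

Z_qwt = √(Z_0·R_L) = √(75 × 150) = √11250
λ = 0.83·c/f = 0.0936 m, so l = λ/4 = 0.0234 m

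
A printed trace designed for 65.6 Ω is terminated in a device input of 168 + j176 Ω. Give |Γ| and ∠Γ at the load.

Γ = (Z_L − Z_0)/(Z_L + Z_0) = (102.4 + j176)/(233.6 + j176)
|Γ| = 204/292 = 0.696

Γ ≈ 0.696 ∠ 22.8°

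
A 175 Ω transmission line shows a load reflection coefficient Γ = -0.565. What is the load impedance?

Z_L = Z_0·(1 + Γ)/(1 − Γ) = 175·(0.435)/(1.56)

Z_L ≈ 48.6 Ω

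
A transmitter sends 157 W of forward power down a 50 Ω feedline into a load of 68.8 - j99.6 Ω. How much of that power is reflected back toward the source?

|Γ| = |(18.8 − j99.6)/(118.8 − j99.6)| = 0.654
|Γ|² = 0.427
P_refl = |Γ|²·P_inc = 67.1 W, P_del = (1 − |Γ|²)·P_inc = 89.9 W

P_reflected ≈ 67.1 W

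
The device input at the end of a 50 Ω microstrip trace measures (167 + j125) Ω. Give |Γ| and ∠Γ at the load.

Γ = (Z_L − Z_0)/(Z_L + Z_0) = (117 + j125)/(217 + j125)
|Γ| = 171/250 = 0.684

Γ ≈ 0.684 ∠ 16.9°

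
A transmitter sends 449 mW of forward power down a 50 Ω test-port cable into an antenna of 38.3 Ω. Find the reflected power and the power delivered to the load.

Γ = (38.3 − 50)/(38.3 + 50) = -0.133
|Γ|² = 0.0176
P_refl = |Γ|²·P_inc = 7.88 mW, P_del = (1 − |Γ|²)·P_inc = 441 mW

P_reflected ≈ 7.88 mW; P_delivered ≈ 441 mW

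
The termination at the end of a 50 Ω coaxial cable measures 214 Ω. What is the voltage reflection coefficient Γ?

Γ = (Z_L − Z_0)/(Z_L + Z_0) = (214 − 50)/(214 + 50) = 164/264

Γ = 0.621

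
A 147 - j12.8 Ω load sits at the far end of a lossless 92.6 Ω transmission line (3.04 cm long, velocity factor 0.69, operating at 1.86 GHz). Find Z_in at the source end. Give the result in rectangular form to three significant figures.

Z_in ≈ 59.6 + j13.3 Ω

λ = v/f = 0.69·c / 1.86 GHz = 0.111 m
βl = 2π·l/λ = 2π × 0.273 = 98.3°
tan(βl) = tan(98.3°) = -6.82
Z_in = Z_0·(Z_L + jZ_0·tanβl)/(Z_0 + jZ_L·tanβl)
     = 92.6·(147 − j645)/(5.26 − j1000)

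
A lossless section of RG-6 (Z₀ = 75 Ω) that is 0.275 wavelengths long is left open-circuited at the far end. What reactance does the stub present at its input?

X_in ≈ 11.9 Ω (inductive)

βl = 2π × 0.275 = 99°
tan(βl) = -6.31
For an open-circuited stub, Z_in = −jZ_0·cot(βl) = −jZ_0/tan(βl)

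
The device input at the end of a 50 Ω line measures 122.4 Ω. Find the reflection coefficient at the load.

Γ = (Z_L − Z_0)/(Z_L + Z_0) = (122.4 − 50)/(122.4 + 50) = 72.4/172.4

Γ = 0.42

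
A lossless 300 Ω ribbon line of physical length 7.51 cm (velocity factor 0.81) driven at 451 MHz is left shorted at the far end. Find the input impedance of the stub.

λ = v/f = 0.81·c / 451 MHz = 0.539 m
βl = 2π·l/λ = 2π × 0.139 = 50.2°
tan(βl) = 1.2
For a shorted stub, Z_in = jZ_0·tan(βl)

Z_in ≈ +j360 Ω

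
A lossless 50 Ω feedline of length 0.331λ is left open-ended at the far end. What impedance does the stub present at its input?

Z_in ≈ +j27.9 Ω

βl = 2π × 0.331 = 119°
tan(βl) = -1.79
For an open-ended stub, Z_in = −jZ_0·cot(βl) = −jZ_0/tan(βl)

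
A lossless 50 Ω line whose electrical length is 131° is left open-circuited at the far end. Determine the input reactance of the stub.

tan(βl) = -1.15
For an open-circuited stub, Z_in = −jZ_0·cot(βl) = −jZ_0/tan(βl)

X_in ≈ 43.5 Ω (inductive)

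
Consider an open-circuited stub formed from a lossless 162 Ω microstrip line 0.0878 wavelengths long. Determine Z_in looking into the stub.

Z_in ≈ −j263 Ω

βl = 2π × 0.0878 = 31.6°
tan(βl) = 0.615
For an open-circuited stub, Z_in = −jZ_0·cot(βl) = −jZ_0/tan(βl)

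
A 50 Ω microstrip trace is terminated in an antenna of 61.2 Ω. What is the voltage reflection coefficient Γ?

Γ = 0.101

Γ = (Z_L − Z_0)/(Z_L + Z_0) = (61.2 − 50)/(61.2 + 50) = 11.2/111.2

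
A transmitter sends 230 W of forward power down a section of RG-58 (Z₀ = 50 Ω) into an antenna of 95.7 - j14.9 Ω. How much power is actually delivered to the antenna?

P_delivered ≈ 205 W

|Γ| = |(45.7 − j14.9)/(145.7 − j14.9)| = 0.328
|Γ|² = 0.108
P_refl = |Γ|²·P_inc = 24.8 W, P_del = (1 − |Γ|²)·P_inc = 205 W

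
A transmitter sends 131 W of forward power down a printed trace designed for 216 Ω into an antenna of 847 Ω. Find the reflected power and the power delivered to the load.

Γ = (847 − 216)/(847 + 216) = 0.594
|Γ|² = 0.352
P_refl = |Γ|²·P_inc = 46.2 W, P_del = (1 − |Γ|²)·P_inc = 84.8 W

P_reflected ≈ 46.2 W; P_delivered ≈ 84.8 W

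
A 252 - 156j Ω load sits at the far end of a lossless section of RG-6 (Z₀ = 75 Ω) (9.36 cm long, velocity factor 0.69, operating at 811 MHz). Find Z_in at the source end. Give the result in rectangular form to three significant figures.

Z_in ≈ 36 + j80.2 Ω

λ = v/f = 0.69·c / 811 MHz = 0.255 m
βl = 2π·l/λ = 2π × 0.367 = 132°
tan(βl) = tan(132°) = -1.11
Z_in = Z_0·(Z_L + jZ_0·tanβl)/(Z_0 + jZ_L·tanβl)
     = 75·(252 − j239)/(-98.2 − j280)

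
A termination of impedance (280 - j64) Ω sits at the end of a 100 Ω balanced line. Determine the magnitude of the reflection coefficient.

|Γ| ≈ 0.496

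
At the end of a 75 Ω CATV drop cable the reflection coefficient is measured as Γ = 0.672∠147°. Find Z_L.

Z_L ≈ 16 + j21.3 Ω

Z_L = Z_0·(1 + Γ)/(1 − Γ) = 75·(0.436 + j0.366)/(1.56 − j0.366)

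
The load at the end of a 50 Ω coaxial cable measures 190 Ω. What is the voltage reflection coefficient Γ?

Γ = (Z_L − Z_0)/(Z_L + Z_0) = (190 − 50)/(190 + 50) = 140/240

Γ = 0.583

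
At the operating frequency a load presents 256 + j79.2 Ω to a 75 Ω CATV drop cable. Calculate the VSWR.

Γ = (Z_L − Z_0)/(Z_L + Z_0) = (181 + j79.2)/(331 + j79.2)
|Γ| = 198/340 = 0.58
VSWR = (1 + |Γ|)/(1 − |Γ|) = 1.58/0.42

VSWR ≈ 3.77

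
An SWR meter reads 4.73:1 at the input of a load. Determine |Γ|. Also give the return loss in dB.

|Γ| = (S − 1)/(S + 1) = (4.73 − 1)/(4.73 + 1) = 3.73/5.73
RL = −20·log₁₀|Γ| = −20·log₁₀(0.651)

|Γ| ≈ 0.651; return loss ≈ 3.73 dB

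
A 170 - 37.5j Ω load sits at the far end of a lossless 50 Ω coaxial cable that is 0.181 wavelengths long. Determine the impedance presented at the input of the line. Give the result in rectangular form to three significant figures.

βl = 2π × 0.181 = 65.2°
tan(βl) = tan(65.2°) = 2.16
Z_in = Z_0·(Z_L + jZ_0·tanβl)/(Z_0 + jZ_L·tanβl)
     = 50·(170 + j70.5)/(131 + j367)

Z_in ≈ 15.8 − j17.5 Ω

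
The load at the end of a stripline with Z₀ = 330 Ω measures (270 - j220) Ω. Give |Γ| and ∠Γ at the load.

Γ ≈ 0.357 ∠ -85.1°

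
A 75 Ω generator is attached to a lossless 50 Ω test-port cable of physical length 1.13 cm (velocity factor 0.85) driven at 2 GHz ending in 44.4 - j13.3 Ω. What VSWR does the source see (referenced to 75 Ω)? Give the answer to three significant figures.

λ = v/f = 0.85·c / 2 GHz = 0.128 m
βl = 2π·l/λ = 2π × 0.0886 = 31.9°
tan(βl) = 0.623
Z_in = Z_0·(Z_L + jZ_0·tanβl)/(Z_0 + jZ_L·tanβl) = 37 − j2.26 Ω
Γ_s = (Z_in − Z_s)/(Z_in + Z_s) = (-38 − j2.26)/(112 − j2.26), |Γ_s| = 0.34
VSWR = (1 + |Γ_s|)/(1 − |Γ_s|)

VSWR ≈ 2.03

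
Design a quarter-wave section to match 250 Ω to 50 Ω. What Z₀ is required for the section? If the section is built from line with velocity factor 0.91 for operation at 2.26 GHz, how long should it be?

Z_qwt = √(Z_0·R_L) = √(50 × 250) = √12500
λ = 0.91·c/f = 0.121 m, so l = λ/4 = 0.0302 m

Z_qwt ≈ 112 Ω; length ≈ 3.02 cm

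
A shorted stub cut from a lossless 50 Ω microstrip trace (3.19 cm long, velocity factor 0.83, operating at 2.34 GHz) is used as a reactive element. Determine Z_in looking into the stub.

Z_in ≈ −j155 Ω

λ = v/f = 0.83·c / 2.34 GHz = 0.106 m
βl = 2π·l/λ = 2π × 0.3 = 108°
tan(βl) = -3.09
For a shorted stub, Z_in = jZ_0·tan(βl)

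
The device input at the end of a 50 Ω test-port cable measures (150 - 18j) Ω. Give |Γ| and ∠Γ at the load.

Γ ≈ 0.506 ∠ -5.06°

Γ = (Z_L − Z_0)/(Z_L + Z_0) = (100 − j18)/(200 − j18)
|Γ| = 102/201 = 0.506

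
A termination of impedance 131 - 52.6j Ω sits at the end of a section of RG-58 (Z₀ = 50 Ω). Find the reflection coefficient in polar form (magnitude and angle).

Γ = (Z_L − Z_0)/(Z_L + Z_0) = (81 − j52.6)/(181 − j52.6)
|Γ| = 96.6/188 = 0.512

Γ ≈ 0.512 ∠ -16.8°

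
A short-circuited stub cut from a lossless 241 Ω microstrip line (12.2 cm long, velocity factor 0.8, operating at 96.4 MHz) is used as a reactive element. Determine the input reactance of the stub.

λ = v/f = 0.8·c / 96.4 MHz = 2.49 m
βl = 2π·l/λ = 2π × 0.049 = 17.6°
tan(βl) = 0.318
For a short-circuited stub, Z_in = jZ_0·tan(βl)

X_in ≈ 76.6 Ω (inductive)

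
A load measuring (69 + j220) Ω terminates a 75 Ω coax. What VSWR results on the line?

VSWR ≈ 11.3

Γ = (Z_L − Z_0)/(Z_L + Z_0) = (-6 + j220)/(144 + j220)
|Γ| = 220/263 = 0.837
VSWR = (1 + |Γ|)/(1 − |Γ|) = 1.84/0.163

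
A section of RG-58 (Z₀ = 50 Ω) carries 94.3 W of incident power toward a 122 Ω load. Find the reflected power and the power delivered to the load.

Γ = (122 − 50)/(122 + 50) = 0.419
|Γ|² = 0.175
P_refl = |Γ|²·P_inc = 16.5 W, P_del = (1 − |Γ|²)·P_inc = 77.8 W

P_reflected ≈ 16.5 W; P_delivered ≈ 77.8 W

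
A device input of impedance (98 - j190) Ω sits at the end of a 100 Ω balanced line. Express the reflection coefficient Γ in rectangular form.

Γ ≈ 0.474 − j0.505

Γ = (Z_L − Z_0)/(Z_L + Z_0) = (-2 − j190)/(198 − j190)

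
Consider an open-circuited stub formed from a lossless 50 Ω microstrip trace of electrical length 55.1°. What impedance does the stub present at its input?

tan(βl) = 1.43
For an open-circuited stub, Z_in = −jZ_0·cot(βl) = −jZ_0/tan(βl)

Z_in ≈ −j34.9 Ω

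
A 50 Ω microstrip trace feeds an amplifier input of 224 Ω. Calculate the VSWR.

VSWR ≈ 4.48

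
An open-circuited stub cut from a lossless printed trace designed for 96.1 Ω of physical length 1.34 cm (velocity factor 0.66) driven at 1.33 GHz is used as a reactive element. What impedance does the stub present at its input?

λ = v/f = 0.66·c / 1.33 GHz = 0.149 m
βl = 2π·l/λ = 2π × 0.09 = 32.4°
tan(βl) = 0.635
For an open-circuited stub, Z_in = −jZ_0·cot(βl) = −jZ_0/tan(βl)

Z_in ≈ −j151 Ω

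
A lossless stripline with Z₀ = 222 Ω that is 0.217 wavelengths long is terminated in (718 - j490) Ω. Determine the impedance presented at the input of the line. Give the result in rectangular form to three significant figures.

βl = 2π × 0.217 = 78.1°
tan(βl) = tan(78.1°) = 4.75
Z_in = Z_0·(Z_L + jZ_0·tanβl)/(Z_0 + jZ_L·tanβl)
     = 222·(718 + j565)/(2550 + j3410)

Z_in ≈ 46 − j12.3 Ω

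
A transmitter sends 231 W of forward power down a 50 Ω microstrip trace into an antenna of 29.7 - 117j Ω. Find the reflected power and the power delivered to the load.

P_reflected ≈ 163 W; P_delivered ≈ 68.5 W

|Γ| = |(-20.3 − j117)/(79.7 − j117)| = 0.839
|Γ|² = 0.704
P_refl = |Γ|²·P_inc = 163 W, P_del = (1 − |Γ|²)·P_inc = 68.5 W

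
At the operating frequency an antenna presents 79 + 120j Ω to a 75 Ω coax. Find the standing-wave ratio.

VSWR ≈ 4.19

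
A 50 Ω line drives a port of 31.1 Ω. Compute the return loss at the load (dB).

RL ≈ 12.7 dB

Γ = (31.1 − 50)/(31.1 + 50) = -0.233
RL = −20·log₁₀|Γ| = −20·log₁₀(0.233)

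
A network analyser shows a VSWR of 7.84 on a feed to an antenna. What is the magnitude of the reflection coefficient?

|Γ| ≈ 0.774

|Γ| = (S − 1)/(S + 1) = (7.84 − 1)/(7.84 + 1) = 6.84/8.84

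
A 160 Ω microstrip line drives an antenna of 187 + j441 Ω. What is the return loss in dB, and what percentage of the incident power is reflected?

RL ≈ 2.08 dB; 62% of incident power reflected

Γ = (27 + j441)/(347 + j441), |Γ| = 0.787
RL = −20·log₁₀(0.787) = 2.08 dB
P_refl/P_inc = |Γ|² = 0.62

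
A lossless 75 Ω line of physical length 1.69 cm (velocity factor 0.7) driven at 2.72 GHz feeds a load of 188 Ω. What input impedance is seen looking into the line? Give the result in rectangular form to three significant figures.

λ = v/f = 0.7·c / 2.72 GHz = 0.0772 m
βl = 2π·l/λ = 2π × 0.219 = 78.8°
tan(βl) = tan(78.8°) = 5.05
Z_in = Z_0·(Z_L + jZ_0·tanβl)/(Z_0 + jZ_L·tanβl)
     = 75·(188 + j379)/(75 + j950)

Z_in ≈ 30.9 − j12.4 Ω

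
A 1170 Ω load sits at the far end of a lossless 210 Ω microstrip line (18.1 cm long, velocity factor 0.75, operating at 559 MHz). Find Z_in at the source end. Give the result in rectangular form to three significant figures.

λ = v/f = 0.75·c / 559 MHz = 0.403 m
βl = 2π·l/λ = 2π × 0.45 = 162°
tan(βl) = tan(162°) = -0.327
Z_in = Z_0·(Z_L + jZ_0·tanβl)/(Z_0 + jZ_L·tanβl)
     = 210·(1170 − j68.7)/(210 − j383)

Z_in ≈ 300 + j478 Ω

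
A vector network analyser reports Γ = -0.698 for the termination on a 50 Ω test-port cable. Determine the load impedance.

Z_L ≈ 8.89 Ω

Z_L = Z_0·(1 + Γ)/(1 − Γ) = 50·(0.302)/(1.7)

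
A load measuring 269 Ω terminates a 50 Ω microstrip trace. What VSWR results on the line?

Γ = (269 − 50)/(269 + 50) = 0.687
VSWR = (1 + 0.687)/(1 − 0.687)

VSWR ≈ 5.38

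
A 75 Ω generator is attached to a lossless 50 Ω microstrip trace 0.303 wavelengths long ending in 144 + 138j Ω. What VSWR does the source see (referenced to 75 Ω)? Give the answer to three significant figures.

VSWR ≈ 8.43

βl = 2π × 0.303 = 109°
tan(βl) = -2.89
Z_in = Z_0·(Z_L + jZ_0·tanβl)/(Z_0 + jZ_L·tanβl) = 8.99 + j7.6 Ω
Γ_s = (Z_in − Z_s)/(Z_in + Z_s) = (-66 + j7.6)/(84 + j7.6), |Γ_s| = 0.788
VSWR = (1 + |Γ_s|)/(1 − |Γ_s|)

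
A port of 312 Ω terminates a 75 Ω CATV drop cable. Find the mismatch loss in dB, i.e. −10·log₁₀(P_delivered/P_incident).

Γ = (312 − 75)/(312 + 75) = 0.612
|Γ|² = 0.375, so P_del/P_inc = 1 − |Γ|² = 0.625
ML = −10·log₁₀(1 − |Γ|²)

mismatch loss ≈ 2.04 dB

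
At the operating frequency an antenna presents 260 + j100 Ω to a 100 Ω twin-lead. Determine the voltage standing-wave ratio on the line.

Γ = (Z_L − Z_0)/(Z_L + Z_0) = (160 + j100)/(360 + j100)
|Γ| = 189/374 = 0.505
VSWR = (1 + |Γ|)/(1 − |Γ|) = 1.5/0.495

VSWR ≈ 3.04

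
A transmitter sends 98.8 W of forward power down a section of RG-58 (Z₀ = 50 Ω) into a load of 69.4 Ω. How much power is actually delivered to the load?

P_delivered ≈ 96.2 W

Γ = (69.4 − 50)/(69.4 + 50) = 0.162
|Γ|² = 0.0264
P_refl = |Γ|²·P_inc = 2.61 W, P_del = (1 − |Γ|²)·P_inc = 96.2 W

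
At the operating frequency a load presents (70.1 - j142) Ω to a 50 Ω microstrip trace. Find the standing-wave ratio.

VSWR ≈ 7.74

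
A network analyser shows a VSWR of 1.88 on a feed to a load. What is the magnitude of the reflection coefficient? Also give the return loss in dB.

|Γ| = (S − 1)/(S + 1) = (1.88 − 1)/(1.88 + 1) = 0.88/2.88
RL = −20·log₁₀|Γ| = −20·log₁₀(0.306)

|Γ| ≈ 0.306; return loss ≈ 10.3 dB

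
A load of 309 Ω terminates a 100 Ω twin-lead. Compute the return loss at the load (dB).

Γ = (309 − 100)/(309 + 100) = 0.511
RL = −20·log₁₀|Γ| = −20·log₁₀(0.511)

RL ≈ 5.83 dB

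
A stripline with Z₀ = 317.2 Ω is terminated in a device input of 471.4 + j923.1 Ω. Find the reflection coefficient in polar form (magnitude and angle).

Γ ≈ 0.771 ∠ 31°

Γ = (Z_L − Z_0)/(Z_L + Z_0) = (154.2 + j923.1)/(788.6 + j923.1)
|Γ| = 936/1210 = 0.771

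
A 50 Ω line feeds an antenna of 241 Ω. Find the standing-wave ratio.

For a purely resistive load, VSWR = R_L/Z_0 or Z_0/R_L (whichever > 1) = 241/50

VSWR ≈ 4.82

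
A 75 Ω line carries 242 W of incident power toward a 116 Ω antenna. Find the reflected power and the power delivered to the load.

P_reflected ≈ 11.2 W; P_delivered ≈ 231 W

Γ = (116 − 75)/(116 + 75) = 0.215
|Γ|² = 0.0461
P_refl = |Γ|²·P_inc = 11.2 W, P_del = (1 − |Γ|²)·P_inc = 231 W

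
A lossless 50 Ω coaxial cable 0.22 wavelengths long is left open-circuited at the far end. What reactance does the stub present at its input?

X_in ≈ -9.54 Ω (capacitive)

βl = 2π × 0.22 = 79.2°
tan(βl) = 5.24
For an open-circuited stub, Z_in = −jZ_0·cot(βl) = −jZ_0/tan(βl)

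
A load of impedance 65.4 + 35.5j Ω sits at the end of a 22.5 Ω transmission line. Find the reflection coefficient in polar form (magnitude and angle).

Γ ≈ 0.587 ∠ 17.6°

Γ = (Z_L − Z_0)/(Z_L + Z_0) = (42.9 + j35.5)/(87.9 + j35.5)
|Γ| = 55.7/94.8 = 0.587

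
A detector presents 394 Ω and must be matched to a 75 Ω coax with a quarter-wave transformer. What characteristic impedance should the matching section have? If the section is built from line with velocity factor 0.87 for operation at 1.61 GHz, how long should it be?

Z_qwt ≈ 172 Ω; length ≈ 4.05 cm

Z_qwt = √(Z_0·R_L) = √(75 × 394) = √29550
λ = 0.87·c/f = 0.162 m, so l = λ/4 = 0.0405 m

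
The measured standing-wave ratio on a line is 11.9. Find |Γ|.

|Γ| ≈ 0.845

|Γ| = (S − 1)/(S + 1) = (11.9 − 1)/(11.9 + 1) = 10.9/12.9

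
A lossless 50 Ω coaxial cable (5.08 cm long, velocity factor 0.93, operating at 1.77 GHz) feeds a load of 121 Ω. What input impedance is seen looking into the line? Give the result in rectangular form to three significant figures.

Z_in ≈ 24.6 + j19.4 Ω

λ = v/f = 0.93·c / 1.77 GHz = 0.158 m
βl = 2π·l/λ = 2π × 0.322 = 116°
tan(βl) = tan(116°) = -2.05
Z_in = Z_0·(Z_L + jZ_0·tanβl)/(Z_0 + jZ_L·tanβl)
     = 50·(121 − j102)/(50 − j248)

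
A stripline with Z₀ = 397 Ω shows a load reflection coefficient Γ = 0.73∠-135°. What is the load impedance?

Z_L = Z_0·(1 + Γ)/(1 − Γ) = 397·(0.484 − j0.516)/(1.52 + j0.516)

Z_L ≈ 72.3 − j160 Ω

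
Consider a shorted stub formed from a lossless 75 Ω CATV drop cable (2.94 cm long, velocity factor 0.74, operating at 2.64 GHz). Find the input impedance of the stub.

λ = v/f = 0.74·c / 2.64 GHz = 0.0841 m
βl = 2π·l/λ = 2π × 0.35 = 126°
tan(βl) = -1.38
For a shorted stub, Z_in = jZ_0·tan(βl)

Z_in ≈ −j104 Ω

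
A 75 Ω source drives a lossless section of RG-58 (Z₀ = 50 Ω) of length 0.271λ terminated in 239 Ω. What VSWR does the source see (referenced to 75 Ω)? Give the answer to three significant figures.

VSWR ≈ 7.1

βl = 2π × 0.271 = 97.6°
tan(βl) = -7.53
Z_in = Z_0·(Z_L + jZ_0·tanβl)/(Z_0 + jZ_L·tanβl) = 10.6 + j6.34 Ω
Γ_s = (Z_in − Z_s)/(Z_in + Z_s) = (-64.4 + j6.34)/(85.6 + j6.34), |Γ_s| = 0.753
VSWR = (1 + |Γ_s|)/(1 − |Γ_s|)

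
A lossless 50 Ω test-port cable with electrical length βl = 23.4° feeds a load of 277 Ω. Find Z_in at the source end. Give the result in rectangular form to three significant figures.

Z_in ≈ 48.7 − j95.2 Ω

tan(βl) = tan(23.4°) = 0.433
Z_in = Z_0·(Z_L + jZ_0·tanβl)/(Z_0 + jZ_L·tanβl)
     = 50·(277 + j21.6)/(50 + j120)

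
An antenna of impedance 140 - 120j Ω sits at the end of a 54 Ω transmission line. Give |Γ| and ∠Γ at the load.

Γ ≈ 0.647 ∠ -22.6°

Γ = (Z_L − Z_0)/(Z_L + Z_0) = (86 − j120)/(194 − j120)
|Γ| = 148/228 = 0.647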